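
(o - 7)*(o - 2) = o^2 - 9*o + 14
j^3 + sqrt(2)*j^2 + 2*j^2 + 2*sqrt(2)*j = j*(j + 2)*(j + sqrt(2))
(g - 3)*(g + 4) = g^2 + g - 12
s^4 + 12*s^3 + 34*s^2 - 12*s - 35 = (s - 1)*(s + 1)*(s + 5)*(s + 7)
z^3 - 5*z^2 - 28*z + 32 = (z - 8)*(z - 1)*(z + 4)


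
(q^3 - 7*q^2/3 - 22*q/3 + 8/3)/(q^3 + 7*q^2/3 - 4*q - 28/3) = (3*q^2 - 13*q + 4)/(3*q^2 + q - 14)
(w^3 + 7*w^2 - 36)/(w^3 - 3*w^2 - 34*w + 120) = (w^2 + w - 6)/(w^2 - 9*w + 20)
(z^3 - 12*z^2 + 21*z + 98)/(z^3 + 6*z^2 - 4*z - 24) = (z^2 - 14*z + 49)/(z^2 + 4*z - 12)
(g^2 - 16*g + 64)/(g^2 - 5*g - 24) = (g - 8)/(g + 3)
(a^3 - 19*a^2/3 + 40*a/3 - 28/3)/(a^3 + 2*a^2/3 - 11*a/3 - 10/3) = (3*a^2 - 13*a + 14)/(3*a^2 + 8*a + 5)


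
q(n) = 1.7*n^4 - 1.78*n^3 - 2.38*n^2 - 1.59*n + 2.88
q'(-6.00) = -1634.07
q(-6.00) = 2514.42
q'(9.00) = 4480.23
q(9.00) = 9651.87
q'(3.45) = 197.66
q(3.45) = 136.81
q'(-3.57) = -362.05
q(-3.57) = 335.35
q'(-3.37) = -306.45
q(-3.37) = 268.60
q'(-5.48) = -1254.92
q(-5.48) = 1766.15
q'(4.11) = 360.74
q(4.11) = 317.65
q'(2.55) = 64.30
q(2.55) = 25.71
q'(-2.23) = -92.94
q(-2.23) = 56.37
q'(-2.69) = -159.79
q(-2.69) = 113.60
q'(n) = 6.8*n^3 - 5.34*n^2 - 4.76*n - 1.59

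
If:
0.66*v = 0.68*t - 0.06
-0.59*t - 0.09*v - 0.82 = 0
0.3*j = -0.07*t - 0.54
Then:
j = -1.52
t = -1.19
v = -1.32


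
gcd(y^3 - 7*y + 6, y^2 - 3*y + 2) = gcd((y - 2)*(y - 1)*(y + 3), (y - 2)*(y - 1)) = y^2 - 3*y + 2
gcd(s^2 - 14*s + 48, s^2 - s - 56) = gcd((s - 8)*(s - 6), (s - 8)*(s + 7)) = s - 8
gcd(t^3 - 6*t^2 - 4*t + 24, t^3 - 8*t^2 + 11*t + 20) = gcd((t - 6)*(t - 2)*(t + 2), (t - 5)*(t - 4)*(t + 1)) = 1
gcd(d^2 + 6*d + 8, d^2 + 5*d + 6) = d + 2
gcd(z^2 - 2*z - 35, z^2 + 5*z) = z + 5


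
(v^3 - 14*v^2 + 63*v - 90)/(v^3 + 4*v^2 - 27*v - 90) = (v^2 - 9*v + 18)/(v^2 + 9*v + 18)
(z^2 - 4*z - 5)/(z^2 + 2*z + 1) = (z - 5)/(z + 1)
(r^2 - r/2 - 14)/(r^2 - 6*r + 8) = (r + 7/2)/(r - 2)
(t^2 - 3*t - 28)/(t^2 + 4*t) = (t - 7)/t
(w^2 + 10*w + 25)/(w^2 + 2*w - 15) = (w + 5)/(w - 3)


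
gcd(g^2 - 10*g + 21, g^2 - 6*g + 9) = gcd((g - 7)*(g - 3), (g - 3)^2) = g - 3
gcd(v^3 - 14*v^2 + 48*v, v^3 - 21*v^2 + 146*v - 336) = v^2 - 14*v + 48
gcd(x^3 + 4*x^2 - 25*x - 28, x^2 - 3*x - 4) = x^2 - 3*x - 4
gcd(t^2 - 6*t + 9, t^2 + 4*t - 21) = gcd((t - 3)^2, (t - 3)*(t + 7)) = t - 3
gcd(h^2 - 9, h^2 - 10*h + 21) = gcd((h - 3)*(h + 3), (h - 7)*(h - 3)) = h - 3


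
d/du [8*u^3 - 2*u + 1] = 24*u^2 - 2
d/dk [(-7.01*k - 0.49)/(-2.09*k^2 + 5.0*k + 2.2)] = (14.6509*k^2 - 35.05*k - (4.18*k - 5.0)*(7.01*k + 0.49) - 15.422)/(-2.09*k^2 + 5.0*k + 2.2)^2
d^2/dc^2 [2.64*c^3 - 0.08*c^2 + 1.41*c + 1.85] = 15.84*c - 0.16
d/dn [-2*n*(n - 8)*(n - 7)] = -6*n^2 + 60*n - 112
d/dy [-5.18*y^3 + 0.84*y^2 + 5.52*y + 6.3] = -15.54*y^2 + 1.68*y + 5.52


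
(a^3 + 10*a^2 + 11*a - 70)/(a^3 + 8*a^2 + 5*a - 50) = (a + 7)/(a + 5)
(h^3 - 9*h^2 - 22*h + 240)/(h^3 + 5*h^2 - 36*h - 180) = (h - 8)/(h + 6)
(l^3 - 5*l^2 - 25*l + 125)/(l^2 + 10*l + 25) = (l^2 - 10*l + 25)/(l + 5)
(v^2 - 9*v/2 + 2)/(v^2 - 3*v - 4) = (v - 1/2)/(v + 1)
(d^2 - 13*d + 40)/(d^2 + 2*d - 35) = (d - 8)/(d + 7)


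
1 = 1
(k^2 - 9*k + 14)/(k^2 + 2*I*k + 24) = (k^2 - 9*k + 14)/(k^2 + 2*I*k + 24)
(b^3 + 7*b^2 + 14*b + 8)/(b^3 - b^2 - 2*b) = (b^2 + 6*b + 8)/(b*(b - 2))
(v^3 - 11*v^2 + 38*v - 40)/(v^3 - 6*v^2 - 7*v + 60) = (v - 2)/(v + 3)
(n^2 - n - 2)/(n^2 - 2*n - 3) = (n - 2)/(n - 3)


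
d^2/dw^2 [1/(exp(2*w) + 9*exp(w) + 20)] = (2*(2*exp(w) + 9)^2*exp(w) - (4*exp(w) + 9)*(exp(2*w) + 9*exp(w) + 20))*exp(w)/(exp(2*w) + 9*exp(w) + 20)^3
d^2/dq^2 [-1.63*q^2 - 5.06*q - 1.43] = -3.26000000000000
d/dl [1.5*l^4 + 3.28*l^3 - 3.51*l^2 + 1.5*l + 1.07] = 6.0*l^3 + 9.84*l^2 - 7.02*l + 1.5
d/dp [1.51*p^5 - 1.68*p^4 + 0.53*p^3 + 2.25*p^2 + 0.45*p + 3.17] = 7.55*p^4 - 6.72*p^3 + 1.59*p^2 + 4.5*p + 0.45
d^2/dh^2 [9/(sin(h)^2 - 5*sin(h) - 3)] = 9*(4*sin(h)^4 - 15*sin(h)^3 + 31*sin(h)^2 + 15*sin(h) - 56)/(5*sin(h) + cos(h)^2 + 2)^3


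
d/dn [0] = 0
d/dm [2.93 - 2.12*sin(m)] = -2.12*cos(m)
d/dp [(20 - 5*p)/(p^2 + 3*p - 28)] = 5/(p^2 + 14*p + 49)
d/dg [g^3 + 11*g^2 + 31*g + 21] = 3*g^2 + 22*g + 31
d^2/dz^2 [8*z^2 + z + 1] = 16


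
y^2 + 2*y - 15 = (y - 3)*(y + 5)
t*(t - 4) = t^2 - 4*t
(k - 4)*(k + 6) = k^2 + 2*k - 24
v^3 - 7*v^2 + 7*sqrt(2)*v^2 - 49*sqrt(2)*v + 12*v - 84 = (v - 7)*(v + sqrt(2))*(v + 6*sqrt(2))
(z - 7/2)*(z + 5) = z^2 + 3*z/2 - 35/2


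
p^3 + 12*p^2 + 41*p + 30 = (p + 1)*(p + 5)*(p + 6)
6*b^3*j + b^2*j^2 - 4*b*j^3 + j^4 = j*(-3*b + j)*(-2*b + j)*(b + j)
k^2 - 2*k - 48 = (k - 8)*(k + 6)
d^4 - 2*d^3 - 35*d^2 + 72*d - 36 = (d - 6)*(d - 1)^2*(d + 6)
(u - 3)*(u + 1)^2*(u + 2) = u^4 + u^3 - 7*u^2 - 13*u - 6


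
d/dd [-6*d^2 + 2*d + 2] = 2 - 12*d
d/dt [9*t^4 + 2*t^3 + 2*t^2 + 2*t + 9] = 36*t^3 + 6*t^2 + 4*t + 2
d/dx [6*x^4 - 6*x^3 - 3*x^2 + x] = 24*x^3 - 18*x^2 - 6*x + 1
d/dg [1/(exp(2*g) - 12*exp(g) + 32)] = 2*(6 - exp(g))*exp(g)/(exp(2*g) - 12*exp(g) + 32)^2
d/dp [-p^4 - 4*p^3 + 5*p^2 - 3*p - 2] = -4*p^3 - 12*p^2 + 10*p - 3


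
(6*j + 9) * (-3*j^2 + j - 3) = -18*j^3 - 21*j^2 - 9*j - 27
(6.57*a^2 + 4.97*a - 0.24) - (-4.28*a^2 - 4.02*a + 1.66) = 10.85*a^2 + 8.99*a - 1.9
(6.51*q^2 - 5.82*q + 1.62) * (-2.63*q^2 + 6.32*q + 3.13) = -17.1213*q^4 + 56.4498*q^3 - 20.6667*q^2 - 7.9782*q + 5.0706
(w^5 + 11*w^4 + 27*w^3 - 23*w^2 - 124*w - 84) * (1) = w^5 + 11*w^4 + 27*w^3 - 23*w^2 - 124*w - 84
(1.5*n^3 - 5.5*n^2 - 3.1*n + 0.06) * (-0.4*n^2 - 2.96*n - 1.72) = -0.6*n^5 - 2.24*n^4 + 14.94*n^3 + 18.612*n^2 + 5.1544*n - 0.1032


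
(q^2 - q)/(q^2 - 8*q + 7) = q/(q - 7)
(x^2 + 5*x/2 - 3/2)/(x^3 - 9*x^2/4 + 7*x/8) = 4*(x + 3)/(x*(4*x - 7))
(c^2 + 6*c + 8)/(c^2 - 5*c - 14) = (c + 4)/(c - 7)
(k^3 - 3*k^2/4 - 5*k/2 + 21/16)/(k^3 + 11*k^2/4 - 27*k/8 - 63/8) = (k - 1/2)/(k + 3)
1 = 1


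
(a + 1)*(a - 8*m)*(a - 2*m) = a^3 - 10*a^2*m + a^2 + 16*a*m^2 - 10*a*m + 16*m^2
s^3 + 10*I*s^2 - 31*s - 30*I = (s + 2*I)*(s + 3*I)*(s + 5*I)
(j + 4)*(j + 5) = j^2 + 9*j + 20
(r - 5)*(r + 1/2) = r^2 - 9*r/2 - 5/2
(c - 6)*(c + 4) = c^2 - 2*c - 24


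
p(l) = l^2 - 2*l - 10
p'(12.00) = 22.00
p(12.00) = 110.00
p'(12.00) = 22.00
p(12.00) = 110.00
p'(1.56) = 1.12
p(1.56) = -10.69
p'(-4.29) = -10.58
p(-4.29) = 16.98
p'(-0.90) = -3.80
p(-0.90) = -7.39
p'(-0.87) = -3.74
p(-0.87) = -7.50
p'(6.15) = 10.30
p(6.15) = 15.52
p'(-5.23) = -12.46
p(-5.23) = 27.81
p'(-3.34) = -8.68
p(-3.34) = 7.84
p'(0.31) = -1.38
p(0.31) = -10.52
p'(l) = 2*l - 2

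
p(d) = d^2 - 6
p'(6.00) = 12.00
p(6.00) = 30.00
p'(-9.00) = -18.00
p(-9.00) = 75.00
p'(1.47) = 2.94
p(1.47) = -3.84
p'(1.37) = 2.74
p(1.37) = -4.12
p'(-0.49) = -0.98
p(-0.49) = -5.76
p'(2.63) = 5.26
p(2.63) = 0.92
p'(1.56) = 3.12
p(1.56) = -3.57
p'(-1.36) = -2.72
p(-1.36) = -4.15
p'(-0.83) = -1.66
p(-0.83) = -5.31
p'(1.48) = 2.96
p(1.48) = -3.81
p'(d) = 2*d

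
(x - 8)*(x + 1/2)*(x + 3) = x^3 - 9*x^2/2 - 53*x/2 - 12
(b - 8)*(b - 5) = b^2 - 13*b + 40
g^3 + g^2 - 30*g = g*(g - 5)*(g + 6)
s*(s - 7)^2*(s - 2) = s^4 - 16*s^3 + 77*s^2 - 98*s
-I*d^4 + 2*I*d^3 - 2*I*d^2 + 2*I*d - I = (d - 1)*(d - I)*(d + I)*(-I*d + I)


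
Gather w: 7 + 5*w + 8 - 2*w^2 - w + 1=-2*w^2 + 4*w + 16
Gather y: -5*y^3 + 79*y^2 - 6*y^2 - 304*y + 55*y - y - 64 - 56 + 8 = -5*y^3 + 73*y^2 - 250*y - 112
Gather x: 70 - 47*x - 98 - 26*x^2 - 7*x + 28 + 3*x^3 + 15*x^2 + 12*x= 3*x^3 - 11*x^2 - 42*x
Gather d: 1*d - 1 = d - 1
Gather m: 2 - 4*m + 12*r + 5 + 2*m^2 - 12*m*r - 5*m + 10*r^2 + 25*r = 2*m^2 + m*(-12*r - 9) + 10*r^2 + 37*r + 7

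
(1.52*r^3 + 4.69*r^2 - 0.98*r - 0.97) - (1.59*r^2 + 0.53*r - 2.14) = 1.52*r^3 + 3.1*r^2 - 1.51*r + 1.17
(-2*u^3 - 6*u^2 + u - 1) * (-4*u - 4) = 8*u^4 + 32*u^3 + 20*u^2 + 4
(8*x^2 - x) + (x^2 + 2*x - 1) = 9*x^2 + x - 1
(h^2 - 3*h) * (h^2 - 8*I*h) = h^4 - 3*h^3 - 8*I*h^3 + 24*I*h^2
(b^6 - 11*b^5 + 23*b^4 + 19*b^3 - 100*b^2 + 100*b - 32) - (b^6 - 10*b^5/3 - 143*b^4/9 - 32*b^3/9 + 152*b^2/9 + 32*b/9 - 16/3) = -23*b^5/3 + 350*b^4/9 + 203*b^3/9 - 1052*b^2/9 + 868*b/9 - 80/3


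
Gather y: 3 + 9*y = 9*y + 3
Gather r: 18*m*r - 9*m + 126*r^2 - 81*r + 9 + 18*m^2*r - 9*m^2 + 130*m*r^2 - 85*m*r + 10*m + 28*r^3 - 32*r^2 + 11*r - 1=-9*m^2 + m + 28*r^3 + r^2*(130*m + 94) + r*(18*m^2 - 67*m - 70) + 8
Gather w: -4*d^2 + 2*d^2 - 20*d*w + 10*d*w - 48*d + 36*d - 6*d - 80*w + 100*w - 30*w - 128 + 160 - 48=-2*d^2 - 18*d + w*(-10*d - 10) - 16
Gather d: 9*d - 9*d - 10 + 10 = 0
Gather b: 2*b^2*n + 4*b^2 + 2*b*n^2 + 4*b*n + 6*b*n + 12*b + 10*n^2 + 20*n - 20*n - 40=b^2*(2*n + 4) + b*(2*n^2 + 10*n + 12) + 10*n^2 - 40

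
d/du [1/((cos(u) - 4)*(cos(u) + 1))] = (2*cos(u) - 3)*sin(u)/((cos(u) - 4)^2*(cos(u) + 1)^2)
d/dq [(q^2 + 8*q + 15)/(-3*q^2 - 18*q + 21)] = 2*(q^2 + 22*q + 73)/(3*(q^4 + 12*q^3 + 22*q^2 - 84*q + 49))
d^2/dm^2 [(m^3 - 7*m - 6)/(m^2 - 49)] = 12*(7*m^3 - 3*m^2 + 1029*m - 49)/(m^6 - 147*m^4 + 7203*m^2 - 117649)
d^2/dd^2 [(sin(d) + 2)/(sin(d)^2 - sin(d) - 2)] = (sin(d)^5 + 9*sin(d)^4 + 4*sin(d)^3 + 4*sin(d)^2 - 8)/(sin(d) + cos(d)^2 + 1)^3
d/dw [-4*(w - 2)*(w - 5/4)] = 13 - 8*w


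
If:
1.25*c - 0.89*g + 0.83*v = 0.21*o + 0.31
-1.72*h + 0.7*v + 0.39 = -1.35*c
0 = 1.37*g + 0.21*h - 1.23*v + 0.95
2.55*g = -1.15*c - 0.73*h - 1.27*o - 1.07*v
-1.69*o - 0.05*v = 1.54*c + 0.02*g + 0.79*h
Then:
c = -0.27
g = -0.24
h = 0.24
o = 0.12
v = 0.55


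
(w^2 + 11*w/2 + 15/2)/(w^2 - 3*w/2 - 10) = (w + 3)/(w - 4)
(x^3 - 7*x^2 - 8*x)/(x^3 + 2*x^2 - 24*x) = (x^2 - 7*x - 8)/(x^2 + 2*x - 24)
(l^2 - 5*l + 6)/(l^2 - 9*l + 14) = (l - 3)/(l - 7)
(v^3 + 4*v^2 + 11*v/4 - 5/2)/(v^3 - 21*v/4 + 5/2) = (v + 2)/(v - 2)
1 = 1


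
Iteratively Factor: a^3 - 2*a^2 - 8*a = (a + 2)*(a^2 - 4*a) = (a - 4)*(a + 2)*(a)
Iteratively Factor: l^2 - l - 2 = (l + 1)*(l - 2)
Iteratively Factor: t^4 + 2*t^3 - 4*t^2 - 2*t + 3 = (t - 1)*(t^3 + 3*t^2 - t - 3) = (t - 1)^2*(t^2 + 4*t + 3) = (t - 1)^2*(t + 3)*(t + 1)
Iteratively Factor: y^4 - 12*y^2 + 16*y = (y + 4)*(y^3 - 4*y^2 + 4*y) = y*(y + 4)*(y^2 - 4*y + 4) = y*(y - 2)*(y + 4)*(y - 2)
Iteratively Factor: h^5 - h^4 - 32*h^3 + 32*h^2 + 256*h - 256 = (h - 1)*(h^4 - 32*h^2 + 256) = (h - 4)*(h - 1)*(h^3 + 4*h^2 - 16*h - 64) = (h - 4)^2*(h - 1)*(h^2 + 8*h + 16) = (h - 4)^2*(h - 1)*(h + 4)*(h + 4)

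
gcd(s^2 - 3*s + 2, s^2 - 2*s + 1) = s - 1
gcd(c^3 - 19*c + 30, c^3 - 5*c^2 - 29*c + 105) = c^2 + 2*c - 15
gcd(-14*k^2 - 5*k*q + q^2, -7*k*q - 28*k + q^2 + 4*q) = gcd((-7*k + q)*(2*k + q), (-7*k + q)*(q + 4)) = -7*k + q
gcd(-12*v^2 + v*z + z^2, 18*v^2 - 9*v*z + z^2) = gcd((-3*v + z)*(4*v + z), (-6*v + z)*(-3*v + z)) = -3*v + z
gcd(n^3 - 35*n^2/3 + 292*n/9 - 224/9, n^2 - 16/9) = n - 4/3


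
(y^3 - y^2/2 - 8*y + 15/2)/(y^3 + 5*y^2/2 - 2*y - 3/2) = (2*y - 5)/(2*y + 1)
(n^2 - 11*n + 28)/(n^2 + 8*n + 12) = (n^2 - 11*n + 28)/(n^2 + 8*n + 12)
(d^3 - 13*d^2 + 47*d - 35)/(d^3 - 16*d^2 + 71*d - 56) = (d - 5)/(d - 8)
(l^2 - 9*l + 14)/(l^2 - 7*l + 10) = (l - 7)/(l - 5)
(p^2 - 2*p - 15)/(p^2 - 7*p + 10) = (p + 3)/(p - 2)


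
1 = 1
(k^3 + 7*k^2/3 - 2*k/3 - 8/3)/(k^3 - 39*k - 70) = (3*k^2 + k - 4)/(3*(k^2 - 2*k - 35))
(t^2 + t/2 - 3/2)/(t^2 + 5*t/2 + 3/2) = (t - 1)/(t + 1)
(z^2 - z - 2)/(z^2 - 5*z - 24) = (-z^2 + z + 2)/(-z^2 + 5*z + 24)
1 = 1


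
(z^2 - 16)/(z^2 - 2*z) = (z^2 - 16)/(z*(z - 2))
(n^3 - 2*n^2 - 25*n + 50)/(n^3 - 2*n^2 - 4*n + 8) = (n^2 - 25)/(n^2 - 4)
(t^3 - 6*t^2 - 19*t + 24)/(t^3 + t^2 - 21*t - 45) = (t^2 - 9*t + 8)/(t^2 - 2*t - 15)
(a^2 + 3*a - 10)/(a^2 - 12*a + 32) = (a^2 + 3*a - 10)/(a^2 - 12*a + 32)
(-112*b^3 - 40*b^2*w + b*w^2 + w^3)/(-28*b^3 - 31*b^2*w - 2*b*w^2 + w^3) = (4*b + w)/(b + w)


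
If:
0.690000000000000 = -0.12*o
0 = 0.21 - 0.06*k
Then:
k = 3.50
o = -5.75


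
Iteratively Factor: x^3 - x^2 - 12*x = (x)*(x^2 - x - 12) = x*(x - 4)*(x + 3)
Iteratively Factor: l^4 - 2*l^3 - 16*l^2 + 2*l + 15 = (l - 5)*(l^3 + 3*l^2 - l - 3) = (l - 5)*(l - 1)*(l^2 + 4*l + 3) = (l - 5)*(l - 1)*(l + 3)*(l + 1)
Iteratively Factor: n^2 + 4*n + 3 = (n + 1)*(n + 3)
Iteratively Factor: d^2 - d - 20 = (d - 5)*(d + 4)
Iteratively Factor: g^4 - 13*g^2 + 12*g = (g + 4)*(g^3 - 4*g^2 + 3*g) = (g - 1)*(g + 4)*(g^2 - 3*g) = (g - 3)*(g - 1)*(g + 4)*(g)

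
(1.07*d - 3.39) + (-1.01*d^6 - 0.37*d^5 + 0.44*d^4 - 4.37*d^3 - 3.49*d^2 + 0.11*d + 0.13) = -1.01*d^6 - 0.37*d^5 + 0.44*d^4 - 4.37*d^3 - 3.49*d^2 + 1.18*d - 3.26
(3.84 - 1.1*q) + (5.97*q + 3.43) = 4.87*q + 7.27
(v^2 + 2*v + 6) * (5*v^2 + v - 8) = 5*v^4 + 11*v^3 + 24*v^2 - 10*v - 48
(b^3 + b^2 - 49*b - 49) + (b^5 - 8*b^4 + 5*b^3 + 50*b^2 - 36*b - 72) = b^5 - 8*b^4 + 6*b^3 + 51*b^2 - 85*b - 121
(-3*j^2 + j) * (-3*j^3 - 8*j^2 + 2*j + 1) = 9*j^5 + 21*j^4 - 14*j^3 - j^2 + j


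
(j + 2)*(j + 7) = j^2 + 9*j + 14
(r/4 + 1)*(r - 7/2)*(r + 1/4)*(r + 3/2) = r^4/4 + 9*r^3/16 - 51*r^2/16 - 389*r/64 - 21/16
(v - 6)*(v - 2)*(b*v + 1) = b*v^3 - 8*b*v^2 + 12*b*v + v^2 - 8*v + 12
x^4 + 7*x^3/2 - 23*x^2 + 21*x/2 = x*(x - 3)*(x - 1/2)*(x + 7)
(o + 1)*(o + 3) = o^2 + 4*o + 3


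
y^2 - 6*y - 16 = (y - 8)*(y + 2)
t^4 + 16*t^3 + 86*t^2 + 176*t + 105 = (t + 1)*(t + 3)*(t + 5)*(t + 7)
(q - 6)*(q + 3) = q^2 - 3*q - 18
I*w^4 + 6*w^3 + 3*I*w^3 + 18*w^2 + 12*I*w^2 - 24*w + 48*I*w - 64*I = (w + 4)*(w - 8*I)*(w + 2*I)*(I*w - I)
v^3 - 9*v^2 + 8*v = v*(v - 8)*(v - 1)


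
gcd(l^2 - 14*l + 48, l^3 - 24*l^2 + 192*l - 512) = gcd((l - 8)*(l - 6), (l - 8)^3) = l - 8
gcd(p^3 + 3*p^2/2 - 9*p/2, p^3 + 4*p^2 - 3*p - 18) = p + 3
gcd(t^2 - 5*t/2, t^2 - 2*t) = t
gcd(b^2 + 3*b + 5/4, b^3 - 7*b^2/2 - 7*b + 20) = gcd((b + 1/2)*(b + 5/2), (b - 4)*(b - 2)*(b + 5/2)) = b + 5/2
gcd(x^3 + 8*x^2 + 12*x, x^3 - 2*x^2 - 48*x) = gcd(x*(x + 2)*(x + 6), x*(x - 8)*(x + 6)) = x^2 + 6*x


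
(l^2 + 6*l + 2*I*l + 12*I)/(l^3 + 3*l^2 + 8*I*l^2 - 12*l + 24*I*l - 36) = (l + 6)/(l^2 + l*(3 + 6*I) + 18*I)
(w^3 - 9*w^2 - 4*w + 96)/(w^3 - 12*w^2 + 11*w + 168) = (w - 4)/(w - 7)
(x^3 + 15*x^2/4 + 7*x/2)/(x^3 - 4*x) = (x + 7/4)/(x - 2)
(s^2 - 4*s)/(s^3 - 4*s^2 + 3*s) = (s - 4)/(s^2 - 4*s + 3)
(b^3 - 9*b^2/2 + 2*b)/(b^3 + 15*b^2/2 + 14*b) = (2*b^2 - 9*b + 4)/(2*b^2 + 15*b + 28)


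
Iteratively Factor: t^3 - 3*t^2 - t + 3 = (t - 3)*(t^2 - 1) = (t - 3)*(t + 1)*(t - 1)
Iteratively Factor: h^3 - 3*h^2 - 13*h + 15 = (h - 1)*(h^2 - 2*h - 15) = (h - 5)*(h - 1)*(h + 3)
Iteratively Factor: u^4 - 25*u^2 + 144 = (u - 3)*(u^3 + 3*u^2 - 16*u - 48) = (u - 3)*(u + 4)*(u^2 - u - 12) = (u - 4)*(u - 3)*(u + 4)*(u + 3)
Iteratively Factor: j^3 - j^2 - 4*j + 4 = (j - 2)*(j^2 + j - 2) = (j - 2)*(j - 1)*(j + 2)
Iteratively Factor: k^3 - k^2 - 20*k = (k)*(k^2 - k - 20) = k*(k + 4)*(k - 5)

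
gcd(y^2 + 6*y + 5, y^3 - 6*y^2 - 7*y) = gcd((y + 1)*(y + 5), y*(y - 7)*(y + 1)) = y + 1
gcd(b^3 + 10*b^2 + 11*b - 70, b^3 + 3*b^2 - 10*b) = b^2 + 3*b - 10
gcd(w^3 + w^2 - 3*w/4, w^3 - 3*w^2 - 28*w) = w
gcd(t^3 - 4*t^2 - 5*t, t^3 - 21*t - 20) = t^2 - 4*t - 5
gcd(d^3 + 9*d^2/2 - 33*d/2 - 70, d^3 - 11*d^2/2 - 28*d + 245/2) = d + 5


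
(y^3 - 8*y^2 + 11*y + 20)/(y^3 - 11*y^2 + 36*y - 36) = (y^3 - 8*y^2 + 11*y + 20)/(y^3 - 11*y^2 + 36*y - 36)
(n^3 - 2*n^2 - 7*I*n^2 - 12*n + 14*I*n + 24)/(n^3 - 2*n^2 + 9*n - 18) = (n - 4*I)/(n + 3*I)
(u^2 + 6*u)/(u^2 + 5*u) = (u + 6)/(u + 5)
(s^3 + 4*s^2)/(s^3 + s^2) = (s + 4)/(s + 1)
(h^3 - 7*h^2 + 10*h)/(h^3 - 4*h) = (h - 5)/(h + 2)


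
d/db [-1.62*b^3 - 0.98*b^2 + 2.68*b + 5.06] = -4.86*b^2 - 1.96*b + 2.68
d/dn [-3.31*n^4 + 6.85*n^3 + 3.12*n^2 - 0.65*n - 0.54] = -13.24*n^3 + 20.55*n^2 + 6.24*n - 0.65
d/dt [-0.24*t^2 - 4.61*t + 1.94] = -0.48*t - 4.61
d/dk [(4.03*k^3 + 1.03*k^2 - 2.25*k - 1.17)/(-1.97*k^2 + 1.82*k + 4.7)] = (-7.9391*k^4 + 14.6692*k^3 + 54.2651*k^2 + 5.0722*k - 8.4456)/(3.8809*k^4 - 7.1708*k^3 - 15.2056*k^2 + 17.108*k + 22.09)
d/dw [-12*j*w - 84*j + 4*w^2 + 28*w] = -12*j + 8*w + 28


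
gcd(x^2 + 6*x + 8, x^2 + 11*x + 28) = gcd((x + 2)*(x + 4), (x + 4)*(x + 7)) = x + 4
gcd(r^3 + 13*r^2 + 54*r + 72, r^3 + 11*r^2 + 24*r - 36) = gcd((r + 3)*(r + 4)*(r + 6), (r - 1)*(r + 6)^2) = r + 6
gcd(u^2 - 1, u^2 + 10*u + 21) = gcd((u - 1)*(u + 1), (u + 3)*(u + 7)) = 1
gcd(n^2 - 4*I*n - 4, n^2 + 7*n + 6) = 1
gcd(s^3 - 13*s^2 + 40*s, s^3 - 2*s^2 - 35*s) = s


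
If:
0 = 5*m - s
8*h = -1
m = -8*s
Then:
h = -1/8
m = 0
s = 0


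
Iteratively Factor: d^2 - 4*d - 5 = (d - 5)*(d + 1)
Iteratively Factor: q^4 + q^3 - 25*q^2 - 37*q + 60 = (q + 3)*(q^3 - 2*q^2 - 19*q + 20) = (q - 5)*(q + 3)*(q^2 + 3*q - 4) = (q - 5)*(q + 3)*(q + 4)*(q - 1)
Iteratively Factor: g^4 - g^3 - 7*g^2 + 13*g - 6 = (g + 3)*(g^3 - 4*g^2 + 5*g - 2) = (g - 1)*(g + 3)*(g^2 - 3*g + 2) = (g - 1)^2*(g + 3)*(g - 2)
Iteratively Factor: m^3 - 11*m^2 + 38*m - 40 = (m - 5)*(m^2 - 6*m + 8) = (m - 5)*(m - 4)*(m - 2)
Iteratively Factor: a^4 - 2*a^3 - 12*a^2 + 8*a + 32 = (a + 2)*(a^3 - 4*a^2 - 4*a + 16) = (a - 2)*(a + 2)*(a^2 - 2*a - 8) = (a - 4)*(a - 2)*(a + 2)*(a + 2)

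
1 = 1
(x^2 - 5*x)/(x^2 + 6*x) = (x - 5)/(x + 6)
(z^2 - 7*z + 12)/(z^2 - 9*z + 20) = (z - 3)/(z - 5)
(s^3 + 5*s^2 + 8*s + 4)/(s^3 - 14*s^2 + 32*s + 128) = (s^2 + 3*s + 2)/(s^2 - 16*s + 64)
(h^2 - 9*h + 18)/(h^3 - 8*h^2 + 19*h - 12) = (h - 6)/(h^2 - 5*h + 4)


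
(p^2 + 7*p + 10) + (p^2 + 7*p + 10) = 2*p^2 + 14*p + 20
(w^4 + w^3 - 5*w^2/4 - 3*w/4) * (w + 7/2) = w^5 + 9*w^4/2 + 9*w^3/4 - 41*w^2/8 - 21*w/8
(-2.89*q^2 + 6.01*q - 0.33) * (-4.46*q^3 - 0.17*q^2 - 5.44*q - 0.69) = 12.8894*q^5 - 26.3133*q^4 + 16.1717*q^3 - 30.6442*q^2 - 2.3517*q + 0.2277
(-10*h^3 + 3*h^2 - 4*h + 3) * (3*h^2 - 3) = -30*h^5 + 9*h^4 + 18*h^3 + 12*h - 9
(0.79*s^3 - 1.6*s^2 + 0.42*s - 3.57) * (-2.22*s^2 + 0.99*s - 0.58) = -1.7538*s^5 + 4.3341*s^4 - 2.9746*s^3 + 9.2692*s^2 - 3.7779*s + 2.0706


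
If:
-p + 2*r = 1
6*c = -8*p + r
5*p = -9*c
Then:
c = -1/15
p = 3/25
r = 14/25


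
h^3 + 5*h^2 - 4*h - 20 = (h - 2)*(h + 2)*(h + 5)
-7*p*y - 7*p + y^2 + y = (-7*p + y)*(y + 1)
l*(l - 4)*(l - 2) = l^3 - 6*l^2 + 8*l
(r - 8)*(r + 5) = r^2 - 3*r - 40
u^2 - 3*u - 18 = (u - 6)*(u + 3)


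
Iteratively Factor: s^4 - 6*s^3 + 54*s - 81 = (s - 3)*(s^3 - 3*s^2 - 9*s + 27) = (s - 3)^2*(s^2 - 9) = (s - 3)^2*(s + 3)*(s - 3)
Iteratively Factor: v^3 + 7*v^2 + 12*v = (v + 3)*(v^2 + 4*v) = v*(v + 3)*(v + 4)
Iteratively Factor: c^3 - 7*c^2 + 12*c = (c - 3)*(c^2 - 4*c) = c*(c - 3)*(c - 4)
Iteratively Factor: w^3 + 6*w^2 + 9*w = (w + 3)*(w^2 + 3*w) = w*(w + 3)*(w + 3)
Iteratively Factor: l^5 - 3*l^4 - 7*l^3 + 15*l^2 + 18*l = (l - 3)*(l^4 - 7*l^2 - 6*l) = (l - 3)*(l + 2)*(l^3 - 2*l^2 - 3*l) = (l - 3)*(l + 1)*(l + 2)*(l^2 - 3*l) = l*(l - 3)*(l + 1)*(l + 2)*(l - 3)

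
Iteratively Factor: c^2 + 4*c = (c + 4)*(c)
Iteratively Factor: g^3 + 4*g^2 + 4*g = (g)*(g^2 + 4*g + 4) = g*(g + 2)*(g + 2)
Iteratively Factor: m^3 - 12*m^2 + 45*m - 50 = (m - 5)*(m^2 - 7*m + 10) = (m - 5)^2*(m - 2)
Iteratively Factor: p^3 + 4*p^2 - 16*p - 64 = (p - 4)*(p^2 + 8*p + 16) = (p - 4)*(p + 4)*(p + 4)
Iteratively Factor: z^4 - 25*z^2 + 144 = (z - 3)*(z^3 + 3*z^2 - 16*z - 48) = (z - 4)*(z - 3)*(z^2 + 7*z + 12) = (z - 4)*(z - 3)*(z + 3)*(z + 4)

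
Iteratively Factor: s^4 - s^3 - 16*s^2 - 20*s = (s)*(s^3 - s^2 - 16*s - 20) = s*(s + 2)*(s^2 - 3*s - 10) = s*(s - 5)*(s + 2)*(s + 2)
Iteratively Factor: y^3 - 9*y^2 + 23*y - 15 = (y - 3)*(y^2 - 6*y + 5) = (y - 3)*(y - 1)*(y - 5)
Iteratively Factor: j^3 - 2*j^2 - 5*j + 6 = (j + 2)*(j^2 - 4*j + 3) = (j - 3)*(j + 2)*(j - 1)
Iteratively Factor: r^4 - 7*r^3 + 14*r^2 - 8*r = (r - 2)*(r^3 - 5*r^2 + 4*r) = (r - 4)*(r - 2)*(r^2 - r) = r*(r - 4)*(r - 2)*(r - 1)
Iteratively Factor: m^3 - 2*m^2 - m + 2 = (m - 1)*(m^2 - m - 2) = (m - 1)*(m + 1)*(m - 2)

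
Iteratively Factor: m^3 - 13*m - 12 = (m + 1)*(m^2 - m - 12) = (m + 1)*(m + 3)*(m - 4)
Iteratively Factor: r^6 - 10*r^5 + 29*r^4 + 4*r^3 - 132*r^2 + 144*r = (r - 3)*(r^5 - 7*r^4 + 8*r^3 + 28*r^2 - 48*r) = (r - 4)*(r - 3)*(r^4 - 3*r^3 - 4*r^2 + 12*r) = (r - 4)*(r - 3)*(r - 2)*(r^3 - r^2 - 6*r) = (r - 4)*(r - 3)^2*(r - 2)*(r^2 + 2*r) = r*(r - 4)*(r - 3)^2*(r - 2)*(r + 2)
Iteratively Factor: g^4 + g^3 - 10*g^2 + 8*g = (g + 4)*(g^3 - 3*g^2 + 2*g) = (g - 2)*(g + 4)*(g^2 - g) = g*(g - 2)*(g + 4)*(g - 1)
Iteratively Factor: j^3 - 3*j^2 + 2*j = (j - 1)*(j^2 - 2*j) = (j - 2)*(j - 1)*(j)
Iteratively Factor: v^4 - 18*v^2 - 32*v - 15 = (v + 1)*(v^3 - v^2 - 17*v - 15) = (v + 1)*(v + 3)*(v^2 - 4*v - 5) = (v - 5)*(v + 1)*(v + 3)*(v + 1)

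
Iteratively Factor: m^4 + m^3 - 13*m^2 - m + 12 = (m + 4)*(m^3 - 3*m^2 - m + 3) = (m + 1)*(m + 4)*(m^2 - 4*m + 3) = (m - 1)*(m + 1)*(m + 4)*(m - 3)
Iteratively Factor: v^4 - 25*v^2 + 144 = (v - 4)*(v^3 + 4*v^2 - 9*v - 36) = (v - 4)*(v + 3)*(v^2 + v - 12) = (v - 4)*(v - 3)*(v + 3)*(v + 4)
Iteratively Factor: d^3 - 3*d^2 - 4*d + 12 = (d - 2)*(d^2 - d - 6) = (d - 3)*(d - 2)*(d + 2)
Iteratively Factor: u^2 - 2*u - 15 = (u + 3)*(u - 5)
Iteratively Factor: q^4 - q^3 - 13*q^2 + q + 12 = (q + 3)*(q^3 - 4*q^2 - q + 4) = (q - 1)*(q + 3)*(q^2 - 3*q - 4) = (q - 4)*(q - 1)*(q + 3)*(q + 1)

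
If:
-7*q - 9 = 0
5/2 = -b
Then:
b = -5/2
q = -9/7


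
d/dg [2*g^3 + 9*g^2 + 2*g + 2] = 6*g^2 + 18*g + 2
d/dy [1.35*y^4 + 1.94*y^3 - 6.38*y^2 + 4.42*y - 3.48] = 5.4*y^3 + 5.82*y^2 - 12.76*y + 4.42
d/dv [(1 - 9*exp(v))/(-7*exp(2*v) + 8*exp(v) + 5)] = (-63*exp(2*v) + 14*exp(v) - 53)*exp(v)/(49*exp(4*v) - 112*exp(3*v) - 6*exp(2*v) + 80*exp(v) + 25)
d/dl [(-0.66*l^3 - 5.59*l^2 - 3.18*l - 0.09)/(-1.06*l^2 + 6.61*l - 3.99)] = (0.6996*l^4 - 8.7252*l^3 - 32.4205*l^2 + 44.4174*l + 13.2831)/(1.1236*l^4 - 14.0132*l^3 + 52.1509*l^2 - 52.7478*l + 15.9201)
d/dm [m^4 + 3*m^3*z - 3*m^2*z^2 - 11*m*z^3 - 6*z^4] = 4*m^3 + 9*m^2*z - 6*m*z^2 - 11*z^3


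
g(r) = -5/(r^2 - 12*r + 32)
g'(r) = -5*(12 - 2*r)/(r^2 - 12*r + 32)^2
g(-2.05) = -0.08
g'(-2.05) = -0.02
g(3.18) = -1.27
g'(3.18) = -1.81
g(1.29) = -0.27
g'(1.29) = -0.14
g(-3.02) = -0.06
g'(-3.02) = -0.02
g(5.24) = 1.46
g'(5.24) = -0.65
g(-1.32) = -0.10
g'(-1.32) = -0.03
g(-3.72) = -0.06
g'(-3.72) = -0.01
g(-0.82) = -0.12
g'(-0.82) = -0.04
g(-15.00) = -0.01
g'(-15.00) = 0.00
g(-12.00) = -0.02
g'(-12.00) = 0.00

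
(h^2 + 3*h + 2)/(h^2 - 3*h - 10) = (h + 1)/(h - 5)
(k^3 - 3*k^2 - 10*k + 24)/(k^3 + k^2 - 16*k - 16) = (k^2 + k - 6)/(k^2 + 5*k + 4)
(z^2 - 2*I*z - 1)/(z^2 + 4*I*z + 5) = (z - I)/(z + 5*I)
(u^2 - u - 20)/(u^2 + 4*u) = (u - 5)/u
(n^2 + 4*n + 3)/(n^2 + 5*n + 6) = (n + 1)/(n + 2)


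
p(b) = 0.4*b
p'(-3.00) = 0.40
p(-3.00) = -1.20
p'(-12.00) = 0.40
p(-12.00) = -4.80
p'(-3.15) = 0.40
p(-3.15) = -1.26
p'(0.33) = 0.40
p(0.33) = 0.13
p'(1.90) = 0.40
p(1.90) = 0.76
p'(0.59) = 0.40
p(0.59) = 0.24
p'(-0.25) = 0.40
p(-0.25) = -0.10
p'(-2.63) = 0.40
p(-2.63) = -1.05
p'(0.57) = 0.40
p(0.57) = 0.23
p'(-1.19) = 0.40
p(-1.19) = -0.48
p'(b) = 0.400000000000000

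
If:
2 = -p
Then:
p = -2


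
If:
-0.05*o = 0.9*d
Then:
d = -0.0555555555555556*o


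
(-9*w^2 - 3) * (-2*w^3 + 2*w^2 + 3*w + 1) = 18*w^5 - 18*w^4 - 21*w^3 - 15*w^2 - 9*w - 3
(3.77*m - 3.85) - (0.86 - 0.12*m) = 3.89*m - 4.71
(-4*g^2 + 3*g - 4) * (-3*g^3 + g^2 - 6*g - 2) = 12*g^5 - 13*g^4 + 39*g^3 - 14*g^2 + 18*g + 8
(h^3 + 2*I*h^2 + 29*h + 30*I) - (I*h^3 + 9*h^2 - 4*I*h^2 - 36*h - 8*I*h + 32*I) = h^3 - I*h^3 - 9*h^2 + 6*I*h^2 + 65*h + 8*I*h - 2*I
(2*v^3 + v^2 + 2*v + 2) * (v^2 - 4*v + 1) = 2*v^5 - 7*v^4 - 5*v^2 - 6*v + 2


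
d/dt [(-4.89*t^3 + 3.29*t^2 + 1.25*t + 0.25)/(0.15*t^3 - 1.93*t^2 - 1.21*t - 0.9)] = (8.9442*t^4 + 11.4588*t^3 + 11.5221*t^2 - 4.957*t - 0.8225)/(0.0225*t^6 - 0.579*t^5 + 3.3619*t^4 + 4.4006*t^3 + 4.9381*t^2 + 2.178*t + 0.81)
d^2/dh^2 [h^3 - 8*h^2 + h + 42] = 6*h - 16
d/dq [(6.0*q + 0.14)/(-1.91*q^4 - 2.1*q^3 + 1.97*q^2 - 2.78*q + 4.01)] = (34.38*q^4 + 26.2696*q^3 - 10.938*q^2 - 0.551600000000001*q + 24.4492)/(3.6481*q^8 + 8.022*q^7 - 3.1154*q^6 + 2.3456*q^5 + 0.238700000000001*q^4 - 27.7952*q^3 + 23.5278*q^2 - 22.2956*q + 16.0801)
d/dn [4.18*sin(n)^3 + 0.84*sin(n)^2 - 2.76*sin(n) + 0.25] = (12.54*sin(n)^2 + 1.68*sin(n) - 2.76)*cos(n)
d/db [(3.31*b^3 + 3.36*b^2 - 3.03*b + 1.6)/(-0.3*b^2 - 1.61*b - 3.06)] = (-0.993*b^4 - 10.6582*b^3 - 36.7044*b^2 - 19.6032*b + 11.8478)/(0.09*b^4 + 0.966*b^3 + 4.4281*b^2 + 9.8532*b + 9.3636)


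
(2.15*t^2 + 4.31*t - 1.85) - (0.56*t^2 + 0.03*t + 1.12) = 1.59*t^2 + 4.28*t - 2.97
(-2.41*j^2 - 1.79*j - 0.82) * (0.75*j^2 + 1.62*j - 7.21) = -1.8075*j^4 - 5.2467*j^3 + 13.8613*j^2 + 11.5775*j + 5.9122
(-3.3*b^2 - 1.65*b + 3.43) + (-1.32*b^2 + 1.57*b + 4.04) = -4.62*b^2 - 0.0799999999999998*b + 7.47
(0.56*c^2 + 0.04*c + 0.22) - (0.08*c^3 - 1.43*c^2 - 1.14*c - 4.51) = -0.08*c^3 + 1.99*c^2 + 1.18*c + 4.73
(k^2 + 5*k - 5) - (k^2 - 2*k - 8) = 7*k + 3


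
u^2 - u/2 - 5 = (u - 5/2)*(u + 2)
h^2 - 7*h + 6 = (h - 6)*(h - 1)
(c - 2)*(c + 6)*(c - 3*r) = c^3 - 3*c^2*r + 4*c^2 - 12*c*r - 12*c + 36*r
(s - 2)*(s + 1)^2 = s^3 - 3*s - 2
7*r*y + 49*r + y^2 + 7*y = (7*r + y)*(y + 7)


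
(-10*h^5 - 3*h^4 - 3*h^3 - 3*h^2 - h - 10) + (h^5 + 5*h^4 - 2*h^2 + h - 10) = -9*h^5 + 2*h^4 - 3*h^3 - 5*h^2 - 20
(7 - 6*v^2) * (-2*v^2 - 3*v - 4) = 12*v^4 + 18*v^3 + 10*v^2 - 21*v - 28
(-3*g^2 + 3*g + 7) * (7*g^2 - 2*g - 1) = -21*g^4 + 27*g^3 + 46*g^2 - 17*g - 7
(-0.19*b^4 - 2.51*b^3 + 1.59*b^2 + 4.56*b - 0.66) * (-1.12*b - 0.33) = 0.2128*b^5 + 2.8739*b^4 - 0.9525*b^3 - 5.6319*b^2 - 0.7656*b + 0.2178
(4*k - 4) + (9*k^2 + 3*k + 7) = 9*k^2 + 7*k + 3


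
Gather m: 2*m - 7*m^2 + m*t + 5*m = -7*m^2 + m*(t + 7)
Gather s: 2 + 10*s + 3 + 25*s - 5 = 35*s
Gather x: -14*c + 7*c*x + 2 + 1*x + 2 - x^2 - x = 7*c*x - 14*c - x^2 + 4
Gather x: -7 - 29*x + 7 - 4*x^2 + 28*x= -4*x^2 - x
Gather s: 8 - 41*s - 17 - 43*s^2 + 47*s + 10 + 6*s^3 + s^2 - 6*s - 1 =6*s^3 - 42*s^2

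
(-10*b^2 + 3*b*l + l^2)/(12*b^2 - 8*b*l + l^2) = (-5*b - l)/(6*b - l)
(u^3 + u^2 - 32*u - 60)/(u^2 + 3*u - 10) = (u^2 - 4*u - 12)/(u - 2)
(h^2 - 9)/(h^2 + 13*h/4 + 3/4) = 4*(h - 3)/(4*h + 1)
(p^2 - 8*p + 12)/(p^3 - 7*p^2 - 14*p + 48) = (p - 6)/(p^2 - 5*p - 24)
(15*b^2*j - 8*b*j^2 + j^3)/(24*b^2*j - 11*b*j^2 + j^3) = (5*b - j)/(8*b - j)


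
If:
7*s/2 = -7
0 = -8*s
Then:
No Solution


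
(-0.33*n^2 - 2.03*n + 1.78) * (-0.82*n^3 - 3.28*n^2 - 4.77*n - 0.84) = 0.2706*n^5 + 2.747*n^4 + 6.7729*n^3 + 4.1219*n^2 - 6.7854*n - 1.4952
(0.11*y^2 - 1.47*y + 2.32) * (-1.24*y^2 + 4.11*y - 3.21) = -0.1364*y^4 + 2.2749*y^3 - 9.2716*y^2 + 14.2539*y - 7.4472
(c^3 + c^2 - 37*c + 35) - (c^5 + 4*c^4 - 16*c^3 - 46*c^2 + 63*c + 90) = -c^5 - 4*c^4 + 17*c^3 + 47*c^2 - 100*c - 55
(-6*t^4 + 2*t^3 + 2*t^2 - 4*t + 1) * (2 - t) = 6*t^5 - 14*t^4 + 2*t^3 + 8*t^2 - 9*t + 2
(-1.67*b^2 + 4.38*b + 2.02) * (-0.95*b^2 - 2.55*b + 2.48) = 1.5865*b^4 + 0.0975000000000001*b^3 - 17.2296*b^2 + 5.7114*b + 5.0096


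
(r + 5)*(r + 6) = r^2 + 11*r + 30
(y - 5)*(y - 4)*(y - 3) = y^3 - 12*y^2 + 47*y - 60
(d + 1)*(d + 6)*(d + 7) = d^3 + 14*d^2 + 55*d + 42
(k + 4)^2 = k^2 + 8*k + 16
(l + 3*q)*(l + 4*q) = l^2 + 7*l*q + 12*q^2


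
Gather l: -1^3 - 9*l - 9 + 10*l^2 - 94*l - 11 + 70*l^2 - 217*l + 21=80*l^2 - 320*l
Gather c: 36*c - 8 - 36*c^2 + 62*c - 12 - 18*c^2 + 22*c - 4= -54*c^2 + 120*c - 24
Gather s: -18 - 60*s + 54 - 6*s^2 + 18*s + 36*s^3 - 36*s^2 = 36*s^3 - 42*s^2 - 42*s + 36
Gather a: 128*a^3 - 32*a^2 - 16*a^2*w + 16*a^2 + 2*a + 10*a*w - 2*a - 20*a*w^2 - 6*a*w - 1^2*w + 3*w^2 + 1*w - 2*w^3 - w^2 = 128*a^3 + a^2*(-16*w - 16) + a*(-20*w^2 + 4*w) - 2*w^3 + 2*w^2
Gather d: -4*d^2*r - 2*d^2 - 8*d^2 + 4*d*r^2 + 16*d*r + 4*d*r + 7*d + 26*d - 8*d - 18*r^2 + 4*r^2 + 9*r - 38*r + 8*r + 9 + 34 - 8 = d^2*(-4*r - 10) + d*(4*r^2 + 20*r + 25) - 14*r^2 - 21*r + 35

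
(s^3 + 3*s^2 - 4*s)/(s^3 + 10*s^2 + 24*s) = (s - 1)/(s + 6)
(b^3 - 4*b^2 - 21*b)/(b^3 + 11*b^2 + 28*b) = (b^2 - 4*b - 21)/(b^2 + 11*b + 28)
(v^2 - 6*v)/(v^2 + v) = (v - 6)/(v + 1)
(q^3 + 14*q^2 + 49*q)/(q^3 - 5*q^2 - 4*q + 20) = q*(q^2 + 14*q + 49)/(q^3 - 5*q^2 - 4*q + 20)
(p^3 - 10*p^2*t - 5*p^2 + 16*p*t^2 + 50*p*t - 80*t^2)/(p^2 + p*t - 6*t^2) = (p^2 - 8*p*t - 5*p + 40*t)/(p + 3*t)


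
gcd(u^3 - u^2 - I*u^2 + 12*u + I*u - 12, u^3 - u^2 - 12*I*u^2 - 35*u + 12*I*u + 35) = u - 1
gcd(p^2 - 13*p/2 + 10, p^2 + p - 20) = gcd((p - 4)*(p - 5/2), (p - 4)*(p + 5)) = p - 4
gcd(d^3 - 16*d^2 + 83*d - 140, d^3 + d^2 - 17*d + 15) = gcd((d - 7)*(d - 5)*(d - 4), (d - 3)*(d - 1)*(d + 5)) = 1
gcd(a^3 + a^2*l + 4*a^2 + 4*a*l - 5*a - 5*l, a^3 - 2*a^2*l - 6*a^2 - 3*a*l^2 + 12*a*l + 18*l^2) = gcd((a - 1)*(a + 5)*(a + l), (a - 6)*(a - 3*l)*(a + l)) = a + l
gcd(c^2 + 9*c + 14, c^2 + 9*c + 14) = c^2 + 9*c + 14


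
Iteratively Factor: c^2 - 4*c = (c)*(c - 4)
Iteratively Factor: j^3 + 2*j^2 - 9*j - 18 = (j + 3)*(j^2 - j - 6) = (j + 2)*(j + 3)*(j - 3)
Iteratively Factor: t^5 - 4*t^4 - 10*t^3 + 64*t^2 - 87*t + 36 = (t - 1)*(t^4 - 3*t^3 - 13*t^2 + 51*t - 36) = (t - 1)^2*(t^3 - 2*t^2 - 15*t + 36) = (t - 3)*(t - 1)^2*(t^2 + t - 12) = (t - 3)^2*(t - 1)^2*(t + 4)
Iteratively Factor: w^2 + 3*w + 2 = (w + 1)*(w + 2)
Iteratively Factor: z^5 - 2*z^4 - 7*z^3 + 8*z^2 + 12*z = (z - 3)*(z^4 + z^3 - 4*z^2 - 4*z) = (z - 3)*(z + 2)*(z^3 - z^2 - 2*z) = (z - 3)*(z - 2)*(z + 2)*(z^2 + z) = z*(z - 3)*(z - 2)*(z + 2)*(z + 1)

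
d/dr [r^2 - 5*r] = 2*r - 5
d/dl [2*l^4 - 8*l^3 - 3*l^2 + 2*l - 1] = 8*l^3 - 24*l^2 - 6*l + 2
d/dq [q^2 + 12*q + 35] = 2*q + 12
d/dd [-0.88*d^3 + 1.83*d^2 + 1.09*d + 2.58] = -2.64*d^2 + 3.66*d + 1.09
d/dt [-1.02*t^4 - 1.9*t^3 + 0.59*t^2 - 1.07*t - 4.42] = -4.08*t^3 - 5.7*t^2 + 1.18*t - 1.07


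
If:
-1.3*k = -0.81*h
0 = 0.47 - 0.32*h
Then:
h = 1.47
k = 0.92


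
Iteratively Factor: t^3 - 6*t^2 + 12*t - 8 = (t - 2)*(t^2 - 4*t + 4) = (t - 2)^2*(t - 2)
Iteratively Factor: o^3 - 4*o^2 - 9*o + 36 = (o + 3)*(o^2 - 7*o + 12) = (o - 4)*(o + 3)*(o - 3)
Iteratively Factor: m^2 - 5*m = (m)*(m - 5)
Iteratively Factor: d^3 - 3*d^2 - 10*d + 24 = (d + 3)*(d^2 - 6*d + 8) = (d - 4)*(d + 3)*(d - 2)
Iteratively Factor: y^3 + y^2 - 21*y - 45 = (y - 5)*(y^2 + 6*y + 9) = (y - 5)*(y + 3)*(y + 3)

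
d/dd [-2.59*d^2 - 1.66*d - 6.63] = -5.18*d - 1.66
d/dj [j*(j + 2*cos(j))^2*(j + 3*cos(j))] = (j + 2*cos(j))*(-7*j^2*sin(j) + 4*j^2 - 9*j*sin(2*j) + 13*j*cos(j) + 3*cos(2*j) + 3)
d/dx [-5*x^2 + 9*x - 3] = 9 - 10*x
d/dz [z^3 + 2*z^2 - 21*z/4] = 3*z^2 + 4*z - 21/4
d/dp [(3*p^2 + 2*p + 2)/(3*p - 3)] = (p^2 - 2*p - 4/3)/(p^2 - 2*p + 1)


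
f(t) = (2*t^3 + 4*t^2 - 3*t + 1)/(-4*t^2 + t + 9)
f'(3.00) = 0.15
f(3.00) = -3.42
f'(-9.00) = -0.50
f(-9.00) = 3.41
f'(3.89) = -0.27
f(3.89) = -3.52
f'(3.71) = -0.23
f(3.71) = -3.47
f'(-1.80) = -3.93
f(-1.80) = -1.34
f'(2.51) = 1.11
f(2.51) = -3.67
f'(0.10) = -0.24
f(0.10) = 0.08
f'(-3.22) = -0.63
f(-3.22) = 0.41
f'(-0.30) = -0.69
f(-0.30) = 0.26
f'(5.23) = -0.42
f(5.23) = -4.00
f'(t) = (8*t - 1)*(2*t^3 + 4*t^2 - 3*t + 1)/(-4*t^2 + t + 9)^2 + (6*t^2 + 8*t - 3)/(-4*t^2 + t + 9)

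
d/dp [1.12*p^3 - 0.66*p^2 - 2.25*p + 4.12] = 3.36*p^2 - 1.32*p - 2.25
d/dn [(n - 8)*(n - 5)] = 2*n - 13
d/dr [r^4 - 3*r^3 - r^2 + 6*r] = 4*r^3 - 9*r^2 - 2*r + 6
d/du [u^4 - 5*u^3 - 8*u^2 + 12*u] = 4*u^3 - 15*u^2 - 16*u + 12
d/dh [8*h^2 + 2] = 16*h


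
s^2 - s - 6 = (s - 3)*(s + 2)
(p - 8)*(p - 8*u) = p^2 - 8*p*u - 8*p + 64*u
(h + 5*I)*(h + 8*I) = h^2 + 13*I*h - 40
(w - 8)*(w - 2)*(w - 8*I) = w^3 - 10*w^2 - 8*I*w^2 + 16*w + 80*I*w - 128*I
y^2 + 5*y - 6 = (y - 1)*(y + 6)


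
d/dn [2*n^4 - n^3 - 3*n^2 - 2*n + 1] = 8*n^3 - 3*n^2 - 6*n - 2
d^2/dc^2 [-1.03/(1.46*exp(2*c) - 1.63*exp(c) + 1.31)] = (-1.03*(2.92*exp(c) - 1.63)*(5.84*exp(c) - 3.26)*exp(c) + (6.0152*exp(c) - 1.6789)*(1.46*exp(2*c) - 1.63*exp(c) + 1.31))*exp(c)/(1.46*exp(2*c) - 1.63*exp(c) + 1.31)^3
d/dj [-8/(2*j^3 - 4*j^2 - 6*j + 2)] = 4*(3*j^2 - 4*j - 3)/(j^3 - 2*j^2 - 3*j + 1)^2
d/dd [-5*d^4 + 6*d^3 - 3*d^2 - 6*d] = -20*d^3 + 18*d^2 - 6*d - 6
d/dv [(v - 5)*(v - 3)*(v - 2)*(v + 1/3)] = 4*v^3 - 29*v^2 + 166*v/3 - 59/3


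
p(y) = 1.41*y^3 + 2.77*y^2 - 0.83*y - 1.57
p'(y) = 4.23*y^2 + 5.54*y - 0.83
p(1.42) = 6.87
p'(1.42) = 15.57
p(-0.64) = -0.27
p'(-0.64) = -2.64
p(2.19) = 24.71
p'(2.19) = 31.59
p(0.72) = -0.21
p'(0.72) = 5.35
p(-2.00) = -0.11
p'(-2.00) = 5.01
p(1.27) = 4.73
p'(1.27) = 13.03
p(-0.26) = -1.19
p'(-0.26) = -1.98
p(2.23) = 25.99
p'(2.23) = 32.56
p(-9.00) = -797.62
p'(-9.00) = 291.94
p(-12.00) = -2029.21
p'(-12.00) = 541.81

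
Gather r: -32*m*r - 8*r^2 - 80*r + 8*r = -8*r^2 + r*(-32*m - 72)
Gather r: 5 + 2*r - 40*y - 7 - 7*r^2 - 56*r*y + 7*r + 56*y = -7*r^2 + r*(9 - 56*y) + 16*y - 2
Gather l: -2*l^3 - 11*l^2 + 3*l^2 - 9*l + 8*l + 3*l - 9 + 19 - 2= -2*l^3 - 8*l^2 + 2*l + 8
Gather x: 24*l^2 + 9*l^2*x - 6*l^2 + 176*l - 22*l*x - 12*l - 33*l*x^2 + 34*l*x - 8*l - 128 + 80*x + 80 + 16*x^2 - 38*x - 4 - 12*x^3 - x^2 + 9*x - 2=18*l^2 + 156*l - 12*x^3 + x^2*(15 - 33*l) + x*(9*l^2 + 12*l + 51) - 54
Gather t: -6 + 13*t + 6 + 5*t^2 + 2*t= 5*t^2 + 15*t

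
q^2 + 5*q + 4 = (q + 1)*(q + 4)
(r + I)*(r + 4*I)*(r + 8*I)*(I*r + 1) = I*r^4 - 12*r^3 - 31*I*r^2 - 12*r - 32*I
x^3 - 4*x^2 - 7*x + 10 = (x - 5)*(x - 1)*(x + 2)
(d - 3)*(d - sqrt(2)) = d^2 - 3*d - sqrt(2)*d + 3*sqrt(2)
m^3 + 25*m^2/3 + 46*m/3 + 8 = (m + 1)*(m + 4/3)*(m + 6)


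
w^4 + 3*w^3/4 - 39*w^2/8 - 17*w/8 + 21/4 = (w - 7/4)*(w - 1)*(w + 3/2)*(w + 2)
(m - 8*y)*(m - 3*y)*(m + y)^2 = m^4 - 9*m^3*y + 3*m^2*y^2 + 37*m*y^3 + 24*y^4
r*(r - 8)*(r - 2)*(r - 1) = r^4 - 11*r^3 + 26*r^2 - 16*r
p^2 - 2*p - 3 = (p - 3)*(p + 1)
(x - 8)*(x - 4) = x^2 - 12*x + 32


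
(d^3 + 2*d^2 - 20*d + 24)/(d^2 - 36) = (d^2 - 4*d + 4)/(d - 6)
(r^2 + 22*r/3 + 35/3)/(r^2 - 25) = (r + 7/3)/(r - 5)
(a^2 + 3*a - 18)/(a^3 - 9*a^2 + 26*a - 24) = (a + 6)/(a^2 - 6*a + 8)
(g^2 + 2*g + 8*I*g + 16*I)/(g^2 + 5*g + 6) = (g + 8*I)/(g + 3)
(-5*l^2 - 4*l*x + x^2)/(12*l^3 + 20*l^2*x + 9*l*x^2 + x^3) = (-5*l + x)/(12*l^2 + 8*l*x + x^2)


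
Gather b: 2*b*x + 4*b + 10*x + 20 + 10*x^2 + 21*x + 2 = b*(2*x + 4) + 10*x^2 + 31*x + 22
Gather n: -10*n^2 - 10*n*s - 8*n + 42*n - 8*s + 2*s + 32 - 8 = -10*n^2 + n*(34 - 10*s) - 6*s + 24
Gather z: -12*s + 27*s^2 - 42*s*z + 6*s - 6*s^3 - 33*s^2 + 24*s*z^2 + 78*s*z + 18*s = -6*s^3 - 6*s^2 + 24*s*z^2 + 36*s*z + 12*s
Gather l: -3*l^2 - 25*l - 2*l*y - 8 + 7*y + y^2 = -3*l^2 + l*(-2*y - 25) + y^2 + 7*y - 8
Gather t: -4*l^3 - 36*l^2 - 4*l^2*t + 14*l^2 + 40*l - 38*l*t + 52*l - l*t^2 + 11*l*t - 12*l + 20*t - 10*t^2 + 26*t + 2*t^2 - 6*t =-4*l^3 - 22*l^2 + 80*l + t^2*(-l - 8) + t*(-4*l^2 - 27*l + 40)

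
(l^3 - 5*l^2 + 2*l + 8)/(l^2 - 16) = (l^2 - l - 2)/(l + 4)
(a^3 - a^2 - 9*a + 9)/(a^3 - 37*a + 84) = (a^2 + 2*a - 3)/(a^2 + 3*a - 28)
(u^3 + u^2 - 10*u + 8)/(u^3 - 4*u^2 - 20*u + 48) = (u - 1)/(u - 6)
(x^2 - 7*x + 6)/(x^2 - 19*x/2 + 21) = 2*(x - 1)/(2*x - 7)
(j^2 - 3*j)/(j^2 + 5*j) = (j - 3)/(j + 5)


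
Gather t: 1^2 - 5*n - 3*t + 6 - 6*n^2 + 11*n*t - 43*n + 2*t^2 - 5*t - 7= -6*n^2 - 48*n + 2*t^2 + t*(11*n - 8)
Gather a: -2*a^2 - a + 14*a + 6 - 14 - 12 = -2*a^2 + 13*a - 20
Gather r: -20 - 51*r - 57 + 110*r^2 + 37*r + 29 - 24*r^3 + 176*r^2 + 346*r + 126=-24*r^3 + 286*r^2 + 332*r + 78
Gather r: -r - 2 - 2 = -r - 4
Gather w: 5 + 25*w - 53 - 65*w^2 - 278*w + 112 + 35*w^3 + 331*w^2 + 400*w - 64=35*w^3 + 266*w^2 + 147*w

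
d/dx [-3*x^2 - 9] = -6*x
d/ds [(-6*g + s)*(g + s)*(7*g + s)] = -41*g^2 + 4*g*s + 3*s^2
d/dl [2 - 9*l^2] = -18*l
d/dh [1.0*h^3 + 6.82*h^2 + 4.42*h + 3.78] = 3.0*h^2 + 13.64*h + 4.42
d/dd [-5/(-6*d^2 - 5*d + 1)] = 5*(-12*d - 5)/(6*d^2 + 5*d - 1)^2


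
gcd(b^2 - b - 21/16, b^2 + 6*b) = 1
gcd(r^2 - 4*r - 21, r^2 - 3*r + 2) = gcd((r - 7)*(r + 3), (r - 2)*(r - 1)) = 1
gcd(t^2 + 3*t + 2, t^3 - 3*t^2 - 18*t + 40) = 1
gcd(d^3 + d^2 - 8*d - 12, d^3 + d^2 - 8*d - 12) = d^3 + d^2 - 8*d - 12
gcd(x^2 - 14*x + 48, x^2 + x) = 1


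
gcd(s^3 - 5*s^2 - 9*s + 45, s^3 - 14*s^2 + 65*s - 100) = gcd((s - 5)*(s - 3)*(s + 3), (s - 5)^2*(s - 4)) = s - 5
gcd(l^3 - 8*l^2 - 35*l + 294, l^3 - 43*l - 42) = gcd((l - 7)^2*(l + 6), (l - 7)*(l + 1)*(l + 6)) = l^2 - l - 42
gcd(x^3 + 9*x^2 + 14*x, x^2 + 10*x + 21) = x + 7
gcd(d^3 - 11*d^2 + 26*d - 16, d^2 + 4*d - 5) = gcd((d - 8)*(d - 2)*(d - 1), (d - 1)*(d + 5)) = d - 1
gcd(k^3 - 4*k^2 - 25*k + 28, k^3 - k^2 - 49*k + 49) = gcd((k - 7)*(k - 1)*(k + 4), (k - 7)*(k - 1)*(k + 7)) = k^2 - 8*k + 7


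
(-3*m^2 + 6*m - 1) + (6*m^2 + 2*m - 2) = 3*m^2 + 8*m - 3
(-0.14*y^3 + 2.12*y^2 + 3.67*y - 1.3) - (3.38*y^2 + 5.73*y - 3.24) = -0.14*y^3 - 1.26*y^2 - 2.06*y + 1.94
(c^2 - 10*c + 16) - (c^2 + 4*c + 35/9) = 109/9 - 14*c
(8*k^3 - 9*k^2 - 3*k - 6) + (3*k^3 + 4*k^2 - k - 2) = 11*k^3 - 5*k^2 - 4*k - 8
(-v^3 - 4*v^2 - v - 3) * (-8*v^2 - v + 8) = 8*v^5 + 33*v^4 + 4*v^3 - 7*v^2 - 5*v - 24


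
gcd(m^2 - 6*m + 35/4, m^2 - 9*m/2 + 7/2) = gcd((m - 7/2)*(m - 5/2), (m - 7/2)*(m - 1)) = m - 7/2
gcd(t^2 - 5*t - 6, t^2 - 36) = t - 6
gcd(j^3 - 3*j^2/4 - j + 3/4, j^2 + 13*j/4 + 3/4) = 1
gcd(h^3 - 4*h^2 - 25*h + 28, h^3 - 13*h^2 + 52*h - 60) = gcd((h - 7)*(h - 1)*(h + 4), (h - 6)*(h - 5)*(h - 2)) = 1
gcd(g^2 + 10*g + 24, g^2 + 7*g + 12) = g + 4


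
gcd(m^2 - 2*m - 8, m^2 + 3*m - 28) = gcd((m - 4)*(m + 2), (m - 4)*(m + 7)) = m - 4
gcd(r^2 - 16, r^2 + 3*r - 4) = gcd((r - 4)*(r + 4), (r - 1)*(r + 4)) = r + 4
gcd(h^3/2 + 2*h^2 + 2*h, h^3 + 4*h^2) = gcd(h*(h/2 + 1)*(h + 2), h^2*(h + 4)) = h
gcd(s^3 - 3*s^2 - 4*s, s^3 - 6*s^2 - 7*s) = s^2 + s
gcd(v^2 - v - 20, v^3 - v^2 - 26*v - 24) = v + 4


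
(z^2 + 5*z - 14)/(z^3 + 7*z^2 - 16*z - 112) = (z - 2)/(z^2 - 16)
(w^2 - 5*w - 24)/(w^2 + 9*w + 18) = (w - 8)/(w + 6)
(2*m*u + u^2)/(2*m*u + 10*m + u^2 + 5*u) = u/(u + 5)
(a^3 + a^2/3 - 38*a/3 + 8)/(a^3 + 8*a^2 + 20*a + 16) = (a^2 - 11*a/3 + 2)/(a^2 + 4*a + 4)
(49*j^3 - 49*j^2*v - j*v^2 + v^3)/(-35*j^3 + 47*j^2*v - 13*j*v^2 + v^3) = (7*j + v)/(-5*j + v)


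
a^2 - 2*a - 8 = (a - 4)*(a + 2)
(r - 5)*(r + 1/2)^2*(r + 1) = r^4 - 3*r^3 - 35*r^2/4 - 6*r - 5/4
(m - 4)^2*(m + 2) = m^3 - 6*m^2 + 32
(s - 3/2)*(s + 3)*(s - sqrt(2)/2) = s^3 - sqrt(2)*s^2/2 + 3*s^2/2 - 9*s/2 - 3*sqrt(2)*s/4 + 9*sqrt(2)/4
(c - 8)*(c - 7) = c^2 - 15*c + 56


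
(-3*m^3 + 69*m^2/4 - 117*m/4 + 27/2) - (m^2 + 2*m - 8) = -3*m^3 + 65*m^2/4 - 125*m/4 + 43/2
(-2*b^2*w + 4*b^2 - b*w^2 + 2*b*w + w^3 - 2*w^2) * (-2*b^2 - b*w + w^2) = 4*b^4*w - 8*b^4 + 4*b^3*w^2 - 8*b^3*w - 3*b^2*w^3 + 6*b^2*w^2 - 2*b*w^4 + 4*b*w^3 + w^5 - 2*w^4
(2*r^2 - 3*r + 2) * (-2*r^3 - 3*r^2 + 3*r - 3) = -4*r^5 + 11*r^3 - 21*r^2 + 15*r - 6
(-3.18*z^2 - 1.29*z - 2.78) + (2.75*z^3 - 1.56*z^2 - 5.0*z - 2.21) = 2.75*z^3 - 4.74*z^2 - 6.29*z - 4.99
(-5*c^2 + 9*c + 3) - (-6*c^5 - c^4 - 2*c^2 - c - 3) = 6*c^5 + c^4 - 3*c^2 + 10*c + 6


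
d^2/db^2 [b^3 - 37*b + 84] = 6*b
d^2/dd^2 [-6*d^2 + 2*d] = -12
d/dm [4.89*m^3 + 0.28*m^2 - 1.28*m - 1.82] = 14.67*m^2 + 0.56*m - 1.28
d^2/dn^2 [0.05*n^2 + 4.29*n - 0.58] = 0.100000000000000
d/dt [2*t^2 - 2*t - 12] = 4*t - 2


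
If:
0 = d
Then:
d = 0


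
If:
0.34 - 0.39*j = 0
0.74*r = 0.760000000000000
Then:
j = 0.87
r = 1.03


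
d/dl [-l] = -1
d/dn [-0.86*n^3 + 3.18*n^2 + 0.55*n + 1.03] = -2.58*n^2 + 6.36*n + 0.55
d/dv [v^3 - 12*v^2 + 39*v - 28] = 3*v^2 - 24*v + 39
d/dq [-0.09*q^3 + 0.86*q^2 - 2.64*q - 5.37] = -0.27*q^2 + 1.72*q - 2.64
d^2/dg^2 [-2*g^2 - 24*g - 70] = -4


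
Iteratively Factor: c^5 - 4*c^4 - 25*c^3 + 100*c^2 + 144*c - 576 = (c - 4)*(c^4 - 25*c^2 + 144) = (c - 4)*(c - 3)*(c^3 + 3*c^2 - 16*c - 48) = (c - 4)^2*(c - 3)*(c^2 + 7*c + 12) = (c - 4)^2*(c - 3)*(c + 3)*(c + 4)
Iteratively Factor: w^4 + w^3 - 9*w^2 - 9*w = (w + 1)*(w^3 - 9*w) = (w - 3)*(w + 1)*(w^2 + 3*w) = w*(w - 3)*(w + 1)*(w + 3)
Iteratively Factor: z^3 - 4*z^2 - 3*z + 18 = (z - 3)*(z^2 - z - 6) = (z - 3)*(z + 2)*(z - 3)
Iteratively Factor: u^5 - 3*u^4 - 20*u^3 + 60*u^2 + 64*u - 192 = (u - 3)*(u^4 - 20*u^2 + 64) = (u - 3)*(u + 2)*(u^3 - 2*u^2 - 16*u + 32) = (u - 3)*(u - 2)*(u + 2)*(u^2 - 16) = (u - 3)*(u - 2)*(u + 2)*(u + 4)*(u - 4)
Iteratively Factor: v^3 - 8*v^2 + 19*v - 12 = (v - 3)*(v^2 - 5*v + 4) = (v - 3)*(v - 1)*(v - 4)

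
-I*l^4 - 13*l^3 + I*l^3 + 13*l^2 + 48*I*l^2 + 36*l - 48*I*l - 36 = (l - 6*I)^2*(l - I)*(-I*l + I)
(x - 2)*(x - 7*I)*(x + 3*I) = x^3 - 2*x^2 - 4*I*x^2 + 21*x + 8*I*x - 42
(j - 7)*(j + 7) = j^2 - 49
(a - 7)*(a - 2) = a^2 - 9*a + 14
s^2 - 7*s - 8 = (s - 8)*(s + 1)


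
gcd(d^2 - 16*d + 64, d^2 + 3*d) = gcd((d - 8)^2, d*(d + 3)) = 1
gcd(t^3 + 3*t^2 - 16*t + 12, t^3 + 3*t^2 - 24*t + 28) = t - 2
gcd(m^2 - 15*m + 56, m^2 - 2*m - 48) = m - 8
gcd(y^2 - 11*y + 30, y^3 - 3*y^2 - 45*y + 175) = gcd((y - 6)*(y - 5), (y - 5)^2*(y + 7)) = y - 5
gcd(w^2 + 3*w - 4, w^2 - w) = w - 1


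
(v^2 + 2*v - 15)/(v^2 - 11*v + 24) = (v + 5)/(v - 8)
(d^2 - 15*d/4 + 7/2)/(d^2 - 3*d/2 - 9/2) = (-4*d^2 + 15*d - 14)/(2*(-2*d^2 + 3*d + 9))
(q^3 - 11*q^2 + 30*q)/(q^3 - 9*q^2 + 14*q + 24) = q*(q - 5)/(q^2 - 3*q - 4)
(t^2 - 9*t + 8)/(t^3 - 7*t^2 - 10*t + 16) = 1/(t + 2)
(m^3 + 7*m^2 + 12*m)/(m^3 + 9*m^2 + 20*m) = (m + 3)/(m + 5)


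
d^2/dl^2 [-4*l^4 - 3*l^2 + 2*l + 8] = -48*l^2 - 6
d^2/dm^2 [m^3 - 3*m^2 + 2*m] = 6*m - 6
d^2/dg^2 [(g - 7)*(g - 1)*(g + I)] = 6*g - 16 + 2*I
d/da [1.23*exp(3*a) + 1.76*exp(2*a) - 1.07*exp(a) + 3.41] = (3.69*exp(2*a) + 3.52*exp(a) - 1.07)*exp(a)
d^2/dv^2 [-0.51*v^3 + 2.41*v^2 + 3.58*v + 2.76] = 4.82 - 3.06*v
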